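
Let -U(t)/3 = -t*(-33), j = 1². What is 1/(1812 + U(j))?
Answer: 1/1713 ≈ 0.00058377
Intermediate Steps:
j = 1
U(t) = -99*t (U(t) = -3*(-t)*(-33) = -99*t)
1/(1812 + U(j)) = 1/(1812 - 99*1) = 1/(1812 - 99) = 1/1713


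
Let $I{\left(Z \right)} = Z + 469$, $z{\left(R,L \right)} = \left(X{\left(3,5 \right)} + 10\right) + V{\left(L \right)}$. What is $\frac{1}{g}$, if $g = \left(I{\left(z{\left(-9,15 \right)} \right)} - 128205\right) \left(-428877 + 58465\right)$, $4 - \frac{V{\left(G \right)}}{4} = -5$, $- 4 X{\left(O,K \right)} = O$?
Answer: $\frac{1}{47298186089} \approx 2.1142 \cdot 10^{-11}$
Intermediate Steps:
$X{\left(O,K \right)} = - \frac{O}{4}$
$V{\left(G \right)} = 36$ ($V{\left(G \right)} = 16 - -20 = 16 + 20 = 36$)
$z{\left(R,L \right)} = \frac{181}{4}$ ($z{\left(R,L \right)} = \left(\left(- \frac{1}{4}\right) 3 + 10\right) + 36 = \left(- \frac{3}{4} + 10\right) + 36 = \frac{37}{4} + 36 = \frac{181}{4}$)
$I{\left(Z \right)} = 469 + Z$
$g = 47298186089$ ($g = \left(\left(469 + \frac{181}{4}\right) - 128205\right) \left(-428877 + 58465\right) = \left(\frac{2057}{4} - 128205\right) \left(-370412\right) = \left(- \frac{510763}{4}\right) \left(-370412\right) = 47298186089$)
$\frac{1}{g} = \frac{1}{47298186089}$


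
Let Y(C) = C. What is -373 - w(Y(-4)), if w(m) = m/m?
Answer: -374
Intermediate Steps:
w(m) = 1
-373 - w(Y(-4)) = -373 - 1*1 = -373 - 1 = -374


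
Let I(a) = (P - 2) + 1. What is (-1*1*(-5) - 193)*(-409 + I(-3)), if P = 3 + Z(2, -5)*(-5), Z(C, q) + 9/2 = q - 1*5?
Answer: 62886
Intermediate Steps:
Z(C, q) = -19/2 + q (Z(C, q) = -9/2 + (q - 1*5) = -9/2 + (q - 5) = -9/2 + (-5 + q) = -19/2 + q)
P = 151/2 (P = 3 + (-19/2 - 5)*(-5) = 3 - 29/2*(-5) = 3 + 145/2 = 151/2 ≈ 75.500)
I(a) = 149/2 (I(a) = (151/2 - 2) + 1 = 147/2 + 1 = 149/2)
(-1*1*(-5) - 193)*(-409 + I(-3)) = (-1*1*(-5) - 193)*(-409 + 149/2) = (-1*(-5) - 193)*(-669/2) = (5 - 193)*(-669/2) = -188*(-669/2) = 62886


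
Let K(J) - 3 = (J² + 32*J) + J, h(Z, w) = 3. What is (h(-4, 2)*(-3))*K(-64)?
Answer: -17883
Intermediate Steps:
K(J) = 3 + J² + 33*J (K(J) = 3 + ((J² + 32*J) + J) = 3 + (J² + 33*J) = 3 + J² + 33*J)
(h(-4, 2)*(-3))*K(-64) = (3*(-3))*(3 + (-64)² + 33*(-64)) = -9*(3 + 4096 - 2112) = -9*1987 = -17883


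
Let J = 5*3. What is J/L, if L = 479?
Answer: 15/479 ≈ 0.031315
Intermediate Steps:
J = 15
J/L = 15/479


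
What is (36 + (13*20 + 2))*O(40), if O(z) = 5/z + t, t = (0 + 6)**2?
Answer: 43061/4 ≈ 10765.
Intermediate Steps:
t = 36 (t = 6**2 = 36)
O(z) = 36 + 5/z (O(z) = 5/z + 36 = 36 + 5/z)
(36 + (13*20 + 2))*O(40) = (36 + (13*20 + 2))*(36 + 5/40) = (36 + (260 + 2))*(36 + 5*(1/40)) = (36 + 262)*(36 + 1/8) = 298*(289/8) = 43061/4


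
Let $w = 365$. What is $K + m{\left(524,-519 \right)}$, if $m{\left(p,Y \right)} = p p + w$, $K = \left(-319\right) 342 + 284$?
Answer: $166127$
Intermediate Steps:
$K = -108814$ ($K = -109098 + 284 = -108814$)
$m{\left(p,Y \right)} = 365 + p^{2}$ ($m{\left(p,Y \right)} = p p + 365 = p^{2} + 365 = 365 + p^{2}$)
$K + m{\left(524,-519 \right)} = -108814 + \left(365 + 524^{2}\right) = -108814 + \left(365 + 274576\right) = -108814 + 274941 = 166127$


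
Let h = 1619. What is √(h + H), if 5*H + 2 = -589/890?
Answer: √1281988218/890 ≈ 40.230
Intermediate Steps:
H = -2369/4450 (H = -⅖ + (-589/890)/5 = -⅖ + (-589*1/890)/5 = -⅖ + (⅕)*(-589/890) = -⅖ - 589/4450 = -2369/4450 ≈ -0.53236)
√(h + H) = √(1619 - 2369/4450) = √(7202181/4450) = √1281988218/890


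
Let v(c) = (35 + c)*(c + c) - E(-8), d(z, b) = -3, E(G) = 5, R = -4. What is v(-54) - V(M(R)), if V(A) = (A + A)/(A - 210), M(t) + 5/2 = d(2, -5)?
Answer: 882235/431 ≈ 2046.9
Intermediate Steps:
M(t) = -11/2 (M(t) = -5/2 - 3 = -11/2)
v(c) = -5 + 2*c*(35 + c) (v(c) = (35 + c)*(c + c) - 1*5 = (35 + c)*(2*c) - 5 = 2*c*(35 + c) - 5 = -5 + 2*c*(35 + c))
V(A) = 2*A/(-210 + A) (V(A) = (2*A)/(-210 + A) = 2*A/(-210 + A))
v(-54) - V(M(R)) = (-5 + 2*(-54)² + 70*(-54)) - 2*(-11)/(2*(-210 - 11/2)) = (-5 + 2*2916 - 3780) - 2*(-11)/(2*(-431/2)) = (-5 + 5832 - 3780) - 2*(-11)*(-2)/(2*431) = 2047 - 1*22/431 = 2047 - 22/431 = 882235/431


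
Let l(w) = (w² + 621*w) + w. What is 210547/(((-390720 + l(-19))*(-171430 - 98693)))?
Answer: 311/160468623 ≈ 1.9381e-6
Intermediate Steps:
l(w) = w² + 622*w
210547/(((-390720 + l(-19))*(-171430 - 98693))) = 210547/(((-390720 - 19*(622 - 19))*(-171430 - 98693))) = 210547/(((-390720 - 19*603)*(-270123))) = 210547/(((-390720 - 11457)*(-270123))) = 210547/((-402177*(-270123))) = 210547/108637257771 = 210547*(1/108637257771) = 311/160468623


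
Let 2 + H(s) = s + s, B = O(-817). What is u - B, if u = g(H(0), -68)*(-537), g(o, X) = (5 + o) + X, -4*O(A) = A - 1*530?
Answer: 138273/4 ≈ 34568.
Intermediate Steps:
O(A) = 265/2 - A/4 (O(A) = -(A - 1*530)/4 = -(A - 530)/4 = -(-530 + A)/4 = 265/2 - A/4)
B = 1347/4 (B = 265/2 - ¼*(-817) = 265/2 + 817/4 = 1347/4 ≈ 336.75)
H(s) = -2 + 2*s (H(s) = -2 + (s + s) = -2 + 2*s)
g(o, X) = 5 + X + o
u = 34905 (u = (5 - 68 + (-2 + 2*0))*(-537) = (5 - 68 + (-2 + 0))*(-537) = (5 - 68 - 2)*(-537) = -65*(-537) = 34905)
u - B = 34905 - 1*1347/4 = 34905 - 1347/4 = 138273/4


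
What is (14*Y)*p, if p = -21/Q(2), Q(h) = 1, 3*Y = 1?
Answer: -98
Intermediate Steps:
Y = ⅓ (Y = (⅓)*1 = ⅓ ≈ 0.33333)
p = -21 (p = -21/1 = -21*1 = -21)
(14*Y)*p = (14*(⅓))*(-21) = (14/3)*(-21) = -98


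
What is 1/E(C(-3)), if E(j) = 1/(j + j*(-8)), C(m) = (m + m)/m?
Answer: -14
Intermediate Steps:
C(m) = 2 (C(m) = (2*m)/m = 2)
E(j) = -1/(7*j) (E(j) = 1/(j - 8*j) = 1/(-7*j) = -1/(7*j))
1/E(C(-3)) = 1/(-1/7/2) = 1/(-1/7*1/2) = 1/(-1/14) = -14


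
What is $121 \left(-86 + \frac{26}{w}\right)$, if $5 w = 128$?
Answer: $- \frac{658119}{64} \approx -10283.0$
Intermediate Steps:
$w = \frac{128}{5}$ ($w = \frac{1}{5} \cdot 128 = \frac{128}{5} \approx 25.6$)
$121 \left(-86 + \frac{26}{w}\right) = 121 \left(-86 + \frac{26}{\frac{128}{5}}\right) = 121 \left(-86 + 26 \cdot \frac{5}{128}\right) = 121 \left(-86 + \frac{65}{64}\right) = 121 \left(- \frac{5439}{64}\right) = - \frac{658119}{64}$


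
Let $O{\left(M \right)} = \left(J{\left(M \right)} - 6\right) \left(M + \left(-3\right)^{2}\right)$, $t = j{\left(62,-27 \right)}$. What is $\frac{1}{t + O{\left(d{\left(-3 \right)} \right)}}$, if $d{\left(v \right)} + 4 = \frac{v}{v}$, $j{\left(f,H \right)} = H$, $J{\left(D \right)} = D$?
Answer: $- \frac{1}{81} \approx -0.012346$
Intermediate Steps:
$d{\left(v \right)} = -3$ ($d{\left(v \right)} = -4 + \frac{v}{v} = -4 + 1 = -3$)
$t = -27$
$O{\left(M \right)} = \left(-6 + M\right) \left(9 + M\right)$ ($O{\left(M \right)} = \left(M - 6\right) \left(M + \left(-3\right)^{2}\right) = \left(-6 + M\right) \left(M + 9\right) = \left(-6 + M\right) \left(9 + M\right)$)
$\frac{1}{t + O{\left(d{\left(-3 \right)} \right)}} = \frac{1}{-27 + \left(-54 + \left(-3\right)^{2} + 3 \left(-3\right)\right)} = \frac{1}{-27 - 54} = \frac{1}{-81} = - \frac{1}{81}$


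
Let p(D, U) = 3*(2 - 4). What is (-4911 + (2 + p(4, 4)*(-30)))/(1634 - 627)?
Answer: -4729/1007 ≈ -4.6961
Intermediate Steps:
p(D, U) = -6 (p(D, U) = 3*(-2) = -6)
(-4911 + (2 + p(4, 4)*(-30)))/(1634 - 627) = (-4911 + (2 - 6*(-30)))/(1634 - 627) = (-4911 + (2 + 180))/1007 = (-4911 + 182)*(1/1007) = -4729*1/1007 = -4729/1007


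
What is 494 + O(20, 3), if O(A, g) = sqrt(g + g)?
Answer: 494 + sqrt(6) ≈ 496.45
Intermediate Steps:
O(A, g) = sqrt(2)*sqrt(g) (O(A, g) = sqrt(2*g) = sqrt(2)*sqrt(g))
494 + O(20, 3) = 494 + sqrt(2)*sqrt(3) = 494 + sqrt(6)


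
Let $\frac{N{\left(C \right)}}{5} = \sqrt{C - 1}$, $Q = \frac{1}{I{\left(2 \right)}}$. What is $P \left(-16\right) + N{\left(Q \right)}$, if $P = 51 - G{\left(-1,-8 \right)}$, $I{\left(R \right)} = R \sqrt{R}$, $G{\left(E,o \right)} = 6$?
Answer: $-720 + \frac{5 i \sqrt{4 - \sqrt{2}}}{2} \approx -720.0 + 4.0201 i$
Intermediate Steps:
$I{\left(R \right)} = R^{\frac{3}{2}}$
$P = 45$ ($P = 51 - 6 = 45$)
$Q = \frac{\sqrt{2}}{4}$ ($Q = \frac{1}{2^{\frac{3}{2}}} = \frac{1}{2 \sqrt{2}} = \frac{\sqrt{2}}{4} \approx 0.35355$)
$N{\left(C \right)} = 5 \sqrt{-1 + C}$ ($N{\left(C \right)} = 5 \sqrt{C - 1} = 5 \sqrt{-1 + C}$)
$P \left(-16\right) + N{\left(Q \right)} = 45 \left(-16\right) + 5 \sqrt{-1 + \frac{\sqrt{2}}{4}} = -720 + 5 \sqrt{-1 + \frac{\sqrt{2}}{4}}$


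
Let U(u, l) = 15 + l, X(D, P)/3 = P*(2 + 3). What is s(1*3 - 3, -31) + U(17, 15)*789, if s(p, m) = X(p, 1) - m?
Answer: 23716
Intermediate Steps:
X(D, P) = 15*P (X(D, P) = 3*(P*(2 + 3)) = 3*(P*5) = 3*(5*P) = 15*P)
s(p, m) = 15 - m (s(p, m) = 15*1 - m = 15 - m)
s(1*3 - 3, -31) + U(17, 15)*789 = (15 - 1*(-31)) + (15 + 15)*789 = (15 + 31) + 30*789 = 46 + 23670 = 23716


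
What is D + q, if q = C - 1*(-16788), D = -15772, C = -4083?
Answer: -3067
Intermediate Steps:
q = 12705 (q = -4083 - 1*(-16788) = -4083 + 16788 = 12705)
D + q = -15772 + 12705 = -3067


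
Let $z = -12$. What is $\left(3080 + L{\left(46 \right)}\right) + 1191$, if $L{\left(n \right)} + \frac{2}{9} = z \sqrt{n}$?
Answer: $\frac{38437}{9} - 12 \sqrt{46} \approx 4189.4$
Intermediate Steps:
$L{\left(n \right)} = - \frac{2}{9} - 12 \sqrt{n}$
$\left(3080 + L{\left(46 \right)}\right) + 1191 = \left(3080 - \left(\frac{2}{9} + 12 \sqrt{46}\right)\right) + 1191 = \left(\frac{27718}{9} - 12 \sqrt{46}\right) + 1191 = \frac{38437}{9} - 12 \sqrt{46}$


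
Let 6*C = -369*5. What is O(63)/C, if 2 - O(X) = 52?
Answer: 20/123 ≈ 0.16260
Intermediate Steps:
O(X) = -50 (O(X) = 2 - 1*52 = 2 - 52 = -50)
C = -615/2 (C = (-369*5)/6 = (⅙)*(-1845) = -615/2 ≈ -307.50)
O(63)/C = -50/(-615/2) = -50*(-2/615) = 20/123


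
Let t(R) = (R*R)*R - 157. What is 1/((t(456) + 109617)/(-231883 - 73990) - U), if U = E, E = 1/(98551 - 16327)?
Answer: -25150101552/7805382871697 ≈ -0.0032221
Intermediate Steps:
E = 1/82224 ≈ 1.2162e-5
U = 1/82224 ≈ 1.2162e-5
t(R) = -157 + R³ (t(R) = R²*R - 157 = R³ - 157 = -157 + R³)
1/((t(456) + 109617)/(-231883 - 73990) - U) = 1/(((-157 + 456³) + 109617)/(-231883 - 73990) - 1*1/82224) = 1/(((-157 + 94818816) + 109617)/(-305873) - 1/82224) = 1/((94818659 + 109617)*(-1/305873) - 1/82224) = 1/(94928276*(-1/305873) - 1/82224) = 1/(-94928276/305873 - 1/82224) = 1/(-7805382871697/25150101552) = -25150101552/7805382871697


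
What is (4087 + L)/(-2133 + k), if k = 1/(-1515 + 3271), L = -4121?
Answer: 59704/3745547 ≈ 0.015940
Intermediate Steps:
k = 1/1756 ≈ 0.00056948
(4087 + L)/(-2133 + k) = (4087 - 4121)/(-2133 + 1/1756) = -34/(-3745547/1756) = -34*(-1756/3745547) = 59704/3745547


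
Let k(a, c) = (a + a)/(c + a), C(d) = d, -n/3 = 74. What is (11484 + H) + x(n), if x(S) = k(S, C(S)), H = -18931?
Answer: -7446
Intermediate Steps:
n = -222 (n = -3*74 = -222)
k(a, c) = 2*a/(a + c) (k(a, c) = (2*a)/(a + c) = 2*a/(a + c))
x(S) = 1 (x(S) = 2*S/(S + S) = 2*S/((2*S)) = 2*S*(1/(2*S)) = 1)
(11484 + H) + x(n) = (11484 - 18931) + 1 = -7447 + 1 = -7446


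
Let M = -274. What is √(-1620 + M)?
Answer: I*√1894 ≈ 43.52*I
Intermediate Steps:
√(-1620 + M) = √(-1620 - 274) = √(-1894) = I*√1894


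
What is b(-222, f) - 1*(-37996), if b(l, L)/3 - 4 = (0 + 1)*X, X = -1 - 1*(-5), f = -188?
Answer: 38020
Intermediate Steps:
X = 4 (X = -1 + 5 = 4)
b(l, L) = 24 (b(l, L) = 12 + 3*((0 + 1)*4) = 12 + 3*(1*4) = 12 + 3*4 = 12 + 12 = 24)
b(-222, f) - 1*(-37996) = 24 - 1*(-37996) = 24 + 37996 = 38020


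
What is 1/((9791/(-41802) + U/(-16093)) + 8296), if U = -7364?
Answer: 96102798/797290278403 ≈ 0.00012054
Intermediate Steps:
1/((9791/(-41802) + U/(-16093)) + 8296) = 1/((9791/(-41802) - 7364/(-16093)) + 8296) = 1/((9791*(-1/41802) - 7364*(-1/16093)) + 8296) = 1/((-9791/41802 + 1052/2299) + 8296) = 1/(21466195/96102798 + 8296) = 1/(797290278403/96102798) = 96102798/797290278403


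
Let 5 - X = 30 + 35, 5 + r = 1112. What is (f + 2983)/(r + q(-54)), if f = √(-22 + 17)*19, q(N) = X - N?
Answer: 2983/1101 + 19*I*√5/1101 ≈ 2.7094 + 0.038588*I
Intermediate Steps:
r = 1107 (r = -5 + 1112 = 1107)
X = -60 (X = 5 - (30 + 35) = 5 - 1*65 = 5 - 65 = -60)
q(N) = -60 - N
f = 19*I*√5 (f = √(-5)*19 = (I*√5)*19 = 19*I*√5 ≈ 42.485*I)
(f + 2983)/(r + q(-54)) = (19*I*√5 + 2983)/(1107 + (-60 - 1*(-54))) = (2983 + 19*I*√5)/(1107 + (-60 + 54)) = (2983 + 19*I*√5)/(1107 - 6) = (2983 + 19*I*√5)/1101 = (2983 + 19*I*√5)*(1/1101) = 2983/1101 + 19*I*√5/1101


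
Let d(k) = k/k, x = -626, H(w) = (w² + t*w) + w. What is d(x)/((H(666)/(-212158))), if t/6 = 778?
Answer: -2867/48015 ≈ -0.059711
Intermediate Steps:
t = 4668 (t = 6*778 = 4668)
H(w) = w² + 4669*w (H(w) = (w² + 4668*w) + w = w² + 4669*w)
d(k) = 1
d(x)/((H(666)/(-212158))) = 1/((666*(4669 + 666))/(-212158)) = 1/((666*5335)*(-1/212158)) = 1/(3553110*(-1/212158)) = 1/(-48015/2867) = 1*(-2867/48015) = -2867/48015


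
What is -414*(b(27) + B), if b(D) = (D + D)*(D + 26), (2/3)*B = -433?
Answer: -915975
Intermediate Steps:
B = -1299/2 (B = (3/2)*(-433) = -1299/2 ≈ -649.50)
b(D) = 2*D*(26 + D) (b(D) = (2*D)*(26 + D) = 2*D*(26 + D))
-414*(b(27) + B) = -414*(2*27*(26 + 27) - 1299/2) = -414*(2*27*53 - 1299/2) = -414*(2862 - 1299/2) = -414*4425/2 = -915975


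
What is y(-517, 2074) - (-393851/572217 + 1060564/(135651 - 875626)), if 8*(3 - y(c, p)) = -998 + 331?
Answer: 299774056884229/3387410196600 ≈ 88.497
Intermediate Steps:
y(c, p) = 691/8 (y(c, p) = 3 - (-998 + 331)/8 = 3 - ⅛*(-667) = 3 + 667/8 = 691/8)
y(-517, 2074) - (-393851/572217 + 1060564/(135651 - 875626)) = 691/8 - (-393851/572217 + 1060564/(135651 - 875626)) = 691/8 - (-393851*1/572217 + 1060564/(-739975)) = 691/8 - (-393851/572217 + 1060564*(-1/739975)) = 691/8 - (-393851/572217 - 1060564/739975) = 691/8 - 1*(-898312644113/423426274575) = 691/8 + 898312644113/423426274575 = 299774056884229/3387410196600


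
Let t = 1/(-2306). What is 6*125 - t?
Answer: 1729501/2306 ≈ 750.00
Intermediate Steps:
t = -1/2306 ≈ -0.00043365
6*125 - t = 6*125 - 1*(-1/2306) = 750 + 1/2306 = 1729501/2306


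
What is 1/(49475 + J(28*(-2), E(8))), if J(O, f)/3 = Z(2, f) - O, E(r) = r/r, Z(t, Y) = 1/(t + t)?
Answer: 4/198575 ≈ 2.0144e-5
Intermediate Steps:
Z(t, Y) = 1/(2*t)
E(r) = 1
J(O, f) = ¾ - 3*O (J(O, f) = 3*((½)/2 - O) = 3*((½)*(½) - O) = 3*(¼ - O) = ¾ - 3*O)
1/(49475 + J(28*(-2), E(8))) = 1/(49475 + (¾ - 84*(-2))) = 1/(49475 + (¾ - 3*(-56))) = 1/(49475 + (¾ + 168)) = 1/(49475 + 675/4) = 1/(198575/4) = 4/198575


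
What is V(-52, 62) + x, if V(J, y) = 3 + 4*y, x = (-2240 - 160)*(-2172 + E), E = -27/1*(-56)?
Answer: 1584251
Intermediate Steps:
E = 1512 (E = -27*1*(-56) = -27*(-56) = 1512)
x = 1584000 (x = (-2240 - 160)*(-2172 + 1512) = -2400*(-660) = 1584000)
V(-52, 62) + x = (3 + 4*62) + 1584000 = (3 + 248) + 1584000 = 251 + 1584000 = 1584251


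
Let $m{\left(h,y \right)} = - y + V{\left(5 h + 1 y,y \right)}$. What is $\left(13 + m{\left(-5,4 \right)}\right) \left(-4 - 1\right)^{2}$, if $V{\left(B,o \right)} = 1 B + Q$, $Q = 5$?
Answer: $-175$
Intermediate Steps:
$V{\left(B,o \right)} = 5 + B$ ($V{\left(B,o \right)} = 1 B + 5 = B + 5 = 5 + B$)
$m{\left(h,y \right)} = 5 + 5 h$ ($m{\left(h,y \right)} = - y + \left(5 + \left(5 h + 1 y\right)\right) = - y + \left(5 + \left(5 h + y\right)\right) = - y + \left(5 + \left(y + 5 h\right)\right) = - y + \left(5 + y + 5 h\right) = 5 + 5 h$)
$\left(13 + m{\left(-5,4 \right)}\right) \left(-4 - 1\right)^{2} = \left(13 + \left(5 + 5 \left(-5\right)\right)\right) \left(-4 - 1\right)^{2} = \left(13 + \left(5 - 25\right)\right) \left(-5\right)^{2} = \left(13 - 20\right) 25 = \left(-7\right) 25 = -175$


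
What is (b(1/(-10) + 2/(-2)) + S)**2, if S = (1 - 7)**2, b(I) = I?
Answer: 121801/100 ≈ 1218.0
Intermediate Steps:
S = 36 (S = (-6)**2 = 36)
(b(1/(-10) + 2/(-2)) + S)**2 = ((1/(-10) + 2/(-2)) + 36)**2 = ((1*(-1/10) + 2*(-1/2)) + 36)**2 = ((-1/10 - 1) + 36)**2 = (-11/10 + 36)**2 = (349/10)**2 = 121801/100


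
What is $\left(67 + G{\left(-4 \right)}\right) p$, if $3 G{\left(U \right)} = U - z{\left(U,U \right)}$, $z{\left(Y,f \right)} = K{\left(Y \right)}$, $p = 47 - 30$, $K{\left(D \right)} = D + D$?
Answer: $\frac{3485}{3} \approx 1161.7$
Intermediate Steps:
$K{\left(D \right)} = 2 D$
$p = 17$
$z{\left(Y,f \right)} = 2 Y$
$G{\left(U \right)} = - \frac{U}{3}$ ($G{\left(U \right)} = \frac{U - 2 U}{3} = \frac{\left(-1\right) U}{3} = - \frac{U}{3}$)
$\left(67 + G{\left(-4 \right)}\right) p = \left(67 - - \frac{4}{3}\right) 17 = \left(67 + \frac{4}{3}\right) 17 = \frac{205}{3} \cdot 17 = \frac{3485}{3}$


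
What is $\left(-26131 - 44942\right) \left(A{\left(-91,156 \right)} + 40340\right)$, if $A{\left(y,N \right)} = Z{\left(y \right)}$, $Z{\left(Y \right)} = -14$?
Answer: $-2866089798$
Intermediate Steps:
$A{\left(y,N \right)} = -14$
$\left(-26131 - 44942\right) \left(A{\left(-91,156 \right)} + 40340\right) = \left(-26131 - 44942\right) \left(-14 + 40340\right) = \left(-71073\right) 40326 = -2866089798$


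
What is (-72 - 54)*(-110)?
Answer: 13860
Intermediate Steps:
(-72 - 54)*(-110) = -126*(-110) = 13860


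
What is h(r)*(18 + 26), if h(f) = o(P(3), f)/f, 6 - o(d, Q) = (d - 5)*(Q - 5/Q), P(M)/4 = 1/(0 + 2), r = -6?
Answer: 209/3 ≈ 69.667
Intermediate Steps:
P(M) = 2 (P(M) = 4/(0 + 2) = 4/2 = 4*(½) = 2)
o(d, Q) = 6 - (-5 + d)*(Q - 5/Q) (o(d, Q) = 6 - (d - 5)*(Q - 5/Q) = 6 - (-5 + d)*(Q - 5/Q))
h(f) = (-15 + f*(6 + 3*f))/f² (h(f) = ((-25 + 5*2 + f*(6 + 5*f - 1*f*2))/f)/f = ((-25 + 10 + f*(6 + 5*f - 2*f))/f)/f = ((-25 + 10 + f*(6 + 3*f))/f)/f = ((-15 + f*(6 + 3*f))/f)/f = (-15 + f*(6 + 3*f))/f²)
h(r)*(18 + 26) = (3 - 15/(-6)² + 6/(-6))*(18 + 26) = (3 - 15*1/36 + 6*(-⅙))*44 = (3 - 5/12 - 1)*44 = (19/12)*44 = 209/3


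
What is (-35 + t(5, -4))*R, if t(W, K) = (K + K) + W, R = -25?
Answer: 950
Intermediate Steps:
t(W, K) = W + 2*K (t(W, K) = 2*K + W = W + 2*K)
(-35 + t(5, -4))*R = (-35 + (5 + 2*(-4)))*(-25) = (-35 + (5 - 8))*(-25) = (-35 - 3)*(-25) = -38*(-25) = 950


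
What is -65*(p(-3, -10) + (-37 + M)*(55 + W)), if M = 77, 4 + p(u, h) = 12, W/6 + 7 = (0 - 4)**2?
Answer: -283920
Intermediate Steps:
W = 54 (W = -42 + 6*(0 - 4)**2 = -42 + 6*(-4)**2 = -42 + 6*16 = -42 + 96 = 54)
p(u, h) = 8 (p(u, h) = -4 + 12 = 8)
-65*(p(-3, -10) + (-37 + M)*(55 + W)) = -65*(8 + (-37 + 77)*(55 + 54)) = -65*(8 + 40*109) = -65*(8 + 4360) = -65*4368 = -283920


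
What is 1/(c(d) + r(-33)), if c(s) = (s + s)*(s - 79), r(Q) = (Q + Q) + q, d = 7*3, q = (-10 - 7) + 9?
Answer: -1/2510 ≈ -0.00039841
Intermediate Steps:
q = -8 (q = -17 + 9 = -8)
d = 21
r(Q) = -8 + 2*Q (r(Q) = (Q + Q) - 8 = 2*Q - 8 = -8 + 2*Q)
c(s) = 2*s*(-79 + s) (c(s) = (2*s)*(-79 + s) = 2*s*(-79 + s))
1/(c(d) + r(-33)) = 1/(2*21*(-79 + 21) + (-8 + 2*(-33))) = 1/(2*21*(-58) + (-8 - 66)) = 1/(-2436 - 74) = 1/(-2510) = -1/2510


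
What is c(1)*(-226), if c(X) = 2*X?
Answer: -452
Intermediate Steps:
c(1)*(-226) = (2*1)*(-226) = 2*(-226) = -452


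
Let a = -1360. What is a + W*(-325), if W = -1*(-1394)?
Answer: -454410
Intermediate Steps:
W = 1394
a + W*(-325) = -1360 + 1394*(-325) = -1360 - 453050 = -454410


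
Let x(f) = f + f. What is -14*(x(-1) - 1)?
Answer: 42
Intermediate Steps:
x(f) = 2*f
-14*(x(-1) - 1) = -14*(2*(-1) - 1) = -14*(-2 - 1) = -14*(-3) = 42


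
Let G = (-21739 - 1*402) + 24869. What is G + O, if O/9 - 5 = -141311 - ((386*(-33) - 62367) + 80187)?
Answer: -1314764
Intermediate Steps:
G = 2728 (G = (-21739 - 402) + 24869 = -22141 + 24869 = 2728)
O = -1317492 (O = 45 + 9*(-141311 - ((386*(-33) - 62367) + 80187)) = 45 + 9*(-141311 - ((-12738 - 62367) + 80187)) = 45 + 9*(-141311 - (-75105 + 80187)) = 45 + 9*(-141311 - 1*5082) = 45 + 9*(-141311 - 5082) = 45 + 9*(-146393) = 45 - 1317537 = -1317492)
G + O = 2728 - 1317492 = -1314764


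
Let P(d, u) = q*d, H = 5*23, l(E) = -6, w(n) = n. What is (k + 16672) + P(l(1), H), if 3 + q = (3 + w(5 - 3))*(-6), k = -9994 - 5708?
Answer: 1168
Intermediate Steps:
k = -15702
H = 115
q = -33 (q = -3 + (3 + (5 - 3))*(-6) = -3 + (3 + 2)*(-6) = -3 + 5*(-6) = -3 - 30 = -33)
P(d, u) = -33*d
(k + 16672) + P(l(1), H) = (-15702 + 16672) - 33*(-6) = 970 + 198 = 1168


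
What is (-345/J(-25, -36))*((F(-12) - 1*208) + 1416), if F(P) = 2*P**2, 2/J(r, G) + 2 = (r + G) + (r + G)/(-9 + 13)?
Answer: 20193195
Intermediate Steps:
J(r, G) = 2/(-2 + 5*G/4 + 5*r/4) (J(r, G) = 2/(-2 + ((r + G) + (r + G)/(-9 + 13))) = 2/(-2 + ((G + r) + (G + r)/4)) = 2/(-2 + ((G + r) + (G + r)*(1/4))) = 2/(-2 + ((G + r) + (G/4 + r/4))) = 2/(-2 + (5*G/4 + 5*r/4)) = 2/(-2 + 5*G/4 + 5*r/4))
(-345/J(-25, -36))*((F(-12) - 1*208) + 1416) = (-345/(8/(-8 + 5*(-36) + 5*(-25))))*((2*(-12)**2 - 1*208) + 1416) = (-345/(8/(-8 - 180 - 125)))*((2*144 - 208) + 1416) = (-345/(8/(-313)))*((288 - 208) + 1416) = (-345/(8*(-1/313)))*(80 + 1416) = -345/(-8/313)*1496 = -345*(-313/8)*1496 = (107985/8)*1496 = 20193195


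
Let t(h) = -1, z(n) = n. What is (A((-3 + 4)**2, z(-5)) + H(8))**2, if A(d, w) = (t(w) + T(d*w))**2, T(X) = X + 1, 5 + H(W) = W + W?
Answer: 1296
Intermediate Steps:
H(W) = -5 + 2*W (H(W) = -5 + (W + W) = -5 + 2*W)
T(X) = 1 + X
A(d, w) = d**2*w**2 (A(d, w) = (-1 + (1 + d*w))**2 = (d*w)**2 = d**2*w**2)
(A((-3 + 4)**2, z(-5)) + H(8))**2 = (((-3 + 4)**2)**2*(-5)**2 + (-5 + 2*8))**2 = ((1**2)**2*25 + (-5 + 16))**2 = (1**2*25 + 11)**2 = (1*25 + 11)**2 = (25 + 11)**2 = 36**2 = 1296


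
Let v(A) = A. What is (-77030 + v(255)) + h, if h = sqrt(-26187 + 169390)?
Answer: -76775 + sqrt(143203) ≈ -76397.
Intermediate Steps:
h = sqrt(143203) ≈ 378.42
(-77030 + v(255)) + h = (-77030 + 255) + sqrt(143203) = -76775 + sqrt(143203)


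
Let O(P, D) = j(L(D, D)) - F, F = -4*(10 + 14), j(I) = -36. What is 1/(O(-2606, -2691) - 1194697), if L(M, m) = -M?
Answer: -1/1194637 ≈ -8.3707e-7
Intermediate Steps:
F = -96 (F = -4*24 = -96)
O(P, D) = 60 (O(P, D) = -36 - 1*(-96) = -36 + 96 = 60)
1/(O(-2606, -2691) - 1194697) = 1/(60 - 1194697) = 1/(-1194637) = -1/1194637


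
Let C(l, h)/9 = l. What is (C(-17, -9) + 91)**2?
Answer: 3844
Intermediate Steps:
C(l, h) = 9*l
(C(-17, -9) + 91)**2 = (9*(-17) + 91)**2 = (-153 + 91)**2 = (-62)**2 = 3844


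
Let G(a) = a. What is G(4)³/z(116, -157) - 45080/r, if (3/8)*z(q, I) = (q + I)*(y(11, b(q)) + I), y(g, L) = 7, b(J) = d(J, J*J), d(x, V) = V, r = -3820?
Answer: 2311114/195775 ≈ 11.805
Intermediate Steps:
b(J) = J² (b(J) = J*J = J²)
z(q, I) = 8*(7 + I)*(I + q)/3 (z(q, I) = 8*((q + I)*(7 + I))/3 = 8*((I + q)*(7 + I))/3 = 8*((7 + I)*(I + q))/3 = 8*(7 + I)*(I + q)/3)
G(4)³/z(116, -157) - 45080/r = 4³/((8/3)*(-157)² + (56/3)*(-157) + (56/3)*116 + (8/3)*(-157)*116) - 45080/(-3820) = 64/((8/3)*24649 - 8792/3 + 6496/3 - 145696/3) - 45080*(-1/3820) = 64/(197192/3 - 8792/3 + 6496/3 - 145696/3) + 2254/191 = 64/16400 + 2254/191 = 64*(1/16400) + 2254/191 = 4/1025 + 2254/191 = 2311114/195775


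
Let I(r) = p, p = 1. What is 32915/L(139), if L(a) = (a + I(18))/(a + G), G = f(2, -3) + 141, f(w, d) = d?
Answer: 1823491/28 ≈ 65125.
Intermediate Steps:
I(r) = 1
G = 138 (G = -3 + 141 = 138)
L(a) = (1 + a)/(138 + a) (L(a) = (a + 1)/(a + 138) = (1 + a)/(138 + a))
32915/L(139) = 32915/(((1 + 139)/(138 + 139))) = 32915/((140/277)) = 32915/(((1/277)*140)) = 32915/(140/277) = 32915*(277/140) = 1823491/28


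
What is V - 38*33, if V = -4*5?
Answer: -1274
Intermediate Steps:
V = -20
V - 38*33 = -20 - 38*33 = -20 - 1254 = -1274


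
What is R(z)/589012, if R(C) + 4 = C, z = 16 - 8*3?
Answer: -3/147253 ≈ -2.0373e-5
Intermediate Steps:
z = -8 (z = 16 - 24 = -8)
R(C) = -4 + C
R(z)/589012 = (-4 - 8)/589012 = -12*1/589012 = -3/147253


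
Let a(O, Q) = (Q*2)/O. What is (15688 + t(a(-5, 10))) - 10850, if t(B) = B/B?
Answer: 4839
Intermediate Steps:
a(O, Q) = 2*Q/O (a(O, Q) = (2*Q)/O = 2*Q/O)
t(B) = 1
(15688 + t(a(-5, 10))) - 10850 = (15688 + 1) - 10850 = 15689 - 10850 = 4839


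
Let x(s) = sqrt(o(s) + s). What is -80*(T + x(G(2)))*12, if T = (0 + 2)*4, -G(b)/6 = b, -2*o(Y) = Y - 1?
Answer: -7680 - 480*I*sqrt(22) ≈ -7680.0 - 2251.4*I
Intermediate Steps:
o(Y) = 1/2 - Y/2 (o(Y) = -(Y - 1)/2 = -(-1 + Y)/2 = 1/2 - Y/2)
G(b) = -6*b
x(s) = sqrt(1/2 + s/2) (x(s) = sqrt((1/2 - s/2) + s) = sqrt(1/2 + s/2))
T = 8 (T = 2*4 = 8)
-80*(T + x(G(2)))*12 = -80*(8 + sqrt(2 + 2*(-6*2))/2)*12 = -80*(8 + sqrt(2 + 2*(-12))/2)*12 = -80*(8 + sqrt(2 - 24)/2)*12 = -80*(8 + sqrt(-22)/2)*12 = -80*(8 + (I*sqrt(22))/2)*12 = -80*(8 + I*sqrt(22)/2)*12 = -16*(40 + 5*I*sqrt(22)/2)*12 = (-640 - 40*I*sqrt(22))*12 = -7680 - 480*I*sqrt(22)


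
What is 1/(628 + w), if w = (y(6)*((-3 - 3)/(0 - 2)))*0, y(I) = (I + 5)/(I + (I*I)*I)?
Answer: 1/628 ≈ 0.0015924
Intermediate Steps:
y(I) = (5 + I)/(I + I**3) (y(I) = (5 + I)/(I + I**2*I) = (5 + I)/(I + I**3))
w = 0 (w = (((5 + 6)/(6 + 6**3))*((-3 - 3)/(0 - 2)))*0 = ((11/(6 + 216))*(-6/(-2)))*0 = ((11/222)*(-6*(-1/2)))*0 = (((1/222)*11)*3)*0 = ((11/222)*3)*0 = (11/74)*0 = 0)
1/(628 + w) = 1/(628 + 0) = 1/628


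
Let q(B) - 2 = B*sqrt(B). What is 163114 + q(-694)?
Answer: 163116 - 694*I*sqrt(694) ≈ 1.6312e+5 - 18283.0*I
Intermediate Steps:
q(B) = 2 + B**(3/2) (q(B) = 2 + B*sqrt(B) = 2 + B**(3/2))
163114 + q(-694) = 163114 + (2 + (-694)**(3/2)) = 163114 + (2 - 694*I*sqrt(694)) = 163116 - 694*I*sqrt(694)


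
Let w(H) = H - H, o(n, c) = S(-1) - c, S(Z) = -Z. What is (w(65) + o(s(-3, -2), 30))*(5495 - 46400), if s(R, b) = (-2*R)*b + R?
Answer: 1186245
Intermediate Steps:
s(R, b) = R - 2*R*b (s(R, b) = -2*R*b + R = R - 2*R*b)
o(n, c) = 1 - c (o(n, c) = -1*(-1) - c = 1 - c)
w(H) = 0
(w(65) + o(s(-3, -2), 30))*(5495 - 46400) = (0 + (1 - 1*30))*(5495 - 46400) = (0 + (1 - 30))*(-40905) = (0 - 29)*(-40905) = -29*(-40905) = 1186245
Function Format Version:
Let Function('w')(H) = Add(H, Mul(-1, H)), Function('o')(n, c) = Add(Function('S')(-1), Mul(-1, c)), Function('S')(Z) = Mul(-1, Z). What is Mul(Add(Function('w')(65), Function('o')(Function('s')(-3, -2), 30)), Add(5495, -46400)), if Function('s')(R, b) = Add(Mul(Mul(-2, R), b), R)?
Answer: 1186245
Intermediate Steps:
Function('s')(R, b) = Add(R, Mul(-2, R, b)) (Function('s')(R, b) = Add(Mul(-2, R, b), R) = Add(R, Mul(-2, R, b)))
Function('o')(n, c) = Add(1, Mul(-1, c)) (Function('o')(n, c) = Add(Mul(-1, -1), Mul(-1, c)) = Add(1, Mul(-1, c)))
Function('w')(H) = 0
Mul(Add(Function('w')(65), Function('o')(Function('s')(-3, -2), 30)), Add(5495, -46400)) = Mul(Add(0, Add(1, Mul(-1, 30))), Add(5495, -46400)) = Mul(Add(0, Add(1, -30)), -40905) = Mul(Add(0, -29), -40905) = Mul(-29, -40905) = 1186245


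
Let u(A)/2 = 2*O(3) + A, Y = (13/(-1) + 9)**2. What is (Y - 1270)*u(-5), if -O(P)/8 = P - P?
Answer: 12540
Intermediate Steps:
O(P) = 0 (O(P) = -8*(P - P) = -8*0 = 0)
Y = 16 (Y = (13*(-1) + 9)**2 = (-13 + 9)**2 = (-4)**2 = 16)
u(A) = 2*A (u(A) = 2*(2*0 + A) = 2*(0 + A) = 2*A)
(Y - 1270)*u(-5) = (16 - 1270)*(2*(-5)) = -1254*(-10) = 12540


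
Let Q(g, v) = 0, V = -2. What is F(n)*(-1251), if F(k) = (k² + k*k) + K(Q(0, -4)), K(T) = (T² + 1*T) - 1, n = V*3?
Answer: -88821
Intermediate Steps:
n = -6 (n = -2*3 = -6)
K(T) = -1 + T + T² (K(T) = (T² + T) - 1 = (T + T²) - 1 = -1 + T + T²)
F(k) = -1 + 2*k² (F(k) = (k² + k*k) + (-1 + 0 + 0²) = (k² + k²) + (-1 + 0 + 0) = 2*k² - 1 = -1 + 2*k²)
F(n)*(-1251) = (-1 + 2*(-6)²)*(-1251) = (-1 + 2*36)*(-1251) = (-1 + 72)*(-1251) = 71*(-1251) = -88821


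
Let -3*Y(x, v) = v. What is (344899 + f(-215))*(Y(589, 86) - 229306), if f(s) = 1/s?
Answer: -51017756005136/645 ≈ -7.9097e+10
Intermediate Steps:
Y(x, v) = -v/3
(344899 + f(-215))*(Y(589, 86) - 229306) = (344899 + 1/(-215))*(-⅓*86 - 229306) = (344899 - 1/215)*(-86/3 - 229306) = (74153284/215)*(-688004/3) = -51017756005136/645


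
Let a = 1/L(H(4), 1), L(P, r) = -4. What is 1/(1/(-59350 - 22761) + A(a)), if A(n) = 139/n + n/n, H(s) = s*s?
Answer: -82111/45571606 ≈ -0.0018018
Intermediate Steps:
H(s) = s**2
a = -1/4 (a = 1/(-4) = -1/4 ≈ -0.25000)
A(n) = 1 + 139/n (A(n) = 139/n + 1 = 1 + 139/n)
1/(1/(-59350 - 22761) + A(a)) = 1/(1/(-59350 - 22761) + (139 - 1/4)/(-1/4)) = 1/(1/(-82111) - 4*555/4) = 1/(-1/82111 - 555) = 1/(-45571606/82111) = -82111/45571606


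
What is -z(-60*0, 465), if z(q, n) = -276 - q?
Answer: 276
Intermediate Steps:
-z(-60*0, 465) = -(-276 - (-60)*0) = -(-276 - 1*0) = -(-276 + 0) = -1*(-276) = 276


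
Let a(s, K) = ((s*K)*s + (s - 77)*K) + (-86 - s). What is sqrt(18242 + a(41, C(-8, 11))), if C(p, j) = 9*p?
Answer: 5*I*sqrt(4013) ≈ 316.74*I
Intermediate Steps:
a(s, K) = -86 - s + K*s**2 + K*(-77 + s) (a(s, K) = ((K*s)*s + (-77 + s)*K) + (-86 - s) = (K*s**2 + K*(-77 + s)) + (-86 - s) = -86 - s + K*s**2 + K*(-77 + s))
sqrt(18242 + a(41, C(-8, 11))) = sqrt(18242 + (-86 - 1*41 - 693*(-8) + (9*(-8))*41 + (9*(-8))*41**2)) = sqrt(18242 + (-86 - 41 - 77*(-72) - 72*41 - 72*1681)) = sqrt(18242 + (-86 - 41 + 5544 - 2952 - 121032)) = sqrt(18242 - 118567) = sqrt(-100325) = 5*I*sqrt(4013)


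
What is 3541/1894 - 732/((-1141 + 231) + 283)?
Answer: 1202205/395846 ≈ 3.0371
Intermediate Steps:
3541/1894 - 732/((-1141 + 231) + 283) = 3541*(1/1894) - 732/(-910 + 283) = 3541/1894 - 732/(-627) = 3541/1894 - 732*(-1/627) = 3541/1894 + 244/209 = 1202205/395846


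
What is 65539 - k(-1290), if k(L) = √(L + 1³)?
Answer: 65539 - I*√1289 ≈ 65539.0 - 35.903*I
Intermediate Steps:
k(L) = √(1 + L) (k(L) = √(L + 1) = √(1 + L))
65539 - k(-1290) = 65539 - √(1 - 1290) = 65539 - √(-1289) = 65539 - I*√1289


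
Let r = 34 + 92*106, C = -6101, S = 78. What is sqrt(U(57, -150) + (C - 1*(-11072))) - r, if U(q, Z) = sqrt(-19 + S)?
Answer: -9786 + sqrt(4971 + sqrt(59)) ≈ -9715.4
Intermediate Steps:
U(q, Z) = sqrt(59) (U(q, Z) = sqrt(-19 + 78) = sqrt(59))
r = 9786 (r = 34 + 9752 = 9786)
sqrt(U(57, -150) + (C - 1*(-11072))) - r = sqrt(sqrt(59) + (-6101 - 1*(-11072))) - 1*9786 = sqrt(sqrt(59) + (-6101 + 11072)) - 9786 = sqrt(sqrt(59) + 4971) - 9786 = sqrt(4971 + sqrt(59)) - 9786 = -9786 + sqrt(4971 + sqrt(59))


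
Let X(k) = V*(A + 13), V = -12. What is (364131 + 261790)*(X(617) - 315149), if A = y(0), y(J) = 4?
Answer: -197386065113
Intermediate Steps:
A = 4
X(k) = -204 (X(k) = -12*(4 + 13) = -12*17 = -204)
(364131 + 261790)*(X(617) - 315149) = (364131 + 261790)*(-204 - 315149) = 625921*(-315353) = -197386065113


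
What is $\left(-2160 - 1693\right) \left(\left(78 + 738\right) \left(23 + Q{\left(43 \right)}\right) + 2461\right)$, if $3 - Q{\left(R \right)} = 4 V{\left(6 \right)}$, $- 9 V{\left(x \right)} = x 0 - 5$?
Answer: $- \frac{252722123}{3} \approx -8.4241 \cdot 10^{7}$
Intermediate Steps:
$V{\left(x \right)} = \frac{5}{9}$ ($V{\left(x \right)} = - \frac{x 0 - 5}{9} = - \frac{0 - 5}{9} = \left(- \frac{1}{9}\right) \left(-5\right) = \frac{5}{9}$)
$Q{\left(R \right)} = \frac{7}{9}$ ($Q{\left(R \right)} = 3 - 4 \cdot \frac{5}{9} = 3 - \frac{20}{9} = \frac{7}{9}$)
$\left(-2160 - 1693\right) \left(\left(78 + 738\right) \left(23 + Q{\left(43 \right)}\right) + 2461\right) = \left(-2160 - 1693\right) \left(\left(78 + 738\right) \left(23 + \frac{7}{9}\right) + 2461\right) = - 3853 \left(816 \cdot \frac{214}{9} + 2461\right) = - 3853 \left(\frac{58208}{3} + 2461\right) = \left(-3853\right) \frac{65591}{3} = - \frac{252722123}{3}$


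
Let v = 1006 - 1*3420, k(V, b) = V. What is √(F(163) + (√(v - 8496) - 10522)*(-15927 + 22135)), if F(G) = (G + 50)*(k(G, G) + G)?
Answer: √(-65251138 + 6208*I*√10910) ≈ 40.14 + 8077.9*I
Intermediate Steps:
v = -2414 (v = 1006 - 3420 = -2414)
F(G) = 2*G*(50 + G) (F(G) = (G + 50)*(G + G) = (50 + G)*(2*G) = 2*G*(50 + G))
√(F(163) + (√(v - 8496) - 10522)*(-15927 + 22135)) = √(2*163*(50 + 163) + (√(-2414 - 8496) - 10522)*(-15927 + 22135)) = √(2*163*213 + (√(-10910) - 10522)*6208) = √(69438 + (I*√10910 - 10522)*6208) = √(69438 + (-10522 + I*√10910)*6208) = √(69438 + (-65320576 + 6208*I*√10910)) = √(-65251138 + 6208*I*√10910)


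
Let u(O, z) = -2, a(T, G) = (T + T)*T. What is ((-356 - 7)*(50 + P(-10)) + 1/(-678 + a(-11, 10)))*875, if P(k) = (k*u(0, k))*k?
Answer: 20772674125/436 ≈ 4.7644e+7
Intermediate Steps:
a(T, G) = 2*T**2 (a(T, G) = (2*T)*T = 2*T**2)
P(k) = -2*k**2 (P(k) = (k*(-2))*k = (-2*k)*k = -2*k**2)
((-356 - 7)*(50 + P(-10)) + 1/(-678 + a(-11, 10)))*875 = ((-356 - 7)*(50 - 2*(-10)**2) + 1/(-678 + 2*(-11)**2))*875 = (-363*(50 - 2*100) + 1/(-678 + 2*121))*875 = (-363*(50 - 200) + 1/(-678 + 242))*875 = (-363*(-150) + 1/(-436))*875 = (54450 - 1/436)*875 = (23740199/436)*875 = 20772674125/436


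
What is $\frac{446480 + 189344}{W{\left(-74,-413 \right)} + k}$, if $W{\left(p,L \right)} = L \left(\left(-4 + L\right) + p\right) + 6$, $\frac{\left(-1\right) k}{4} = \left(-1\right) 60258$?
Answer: $\frac{90832}{63403} \approx 1.4326$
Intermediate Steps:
$k = 241032$ ($k = - 4 \left(\left(-1\right) 60258\right) = \left(-4\right) \left(-60258\right) = 241032$)
$W{\left(p,L \right)} = 6 + L \left(-4 + L + p\right)$ ($W{\left(p,L \right)} = L \left(-4 + L + p\right) + 6 = 6 + L \left(-4 + L + p\right)$)
$\frac{446480 + 189344}{W{\left(-74,-413 \right)} + k} = \frac{446480 + 189344}{\left(6 + \left(-413\right)^{2} - -1652 - -30562\right) + 241032} = \frac{635824}{\left(6 + 170569 + 1652 + 30562\right) + 241032} = \frac{635824}{202789 + 241032} = \frac{635824}{443821} = 635824 \cdot \frac{1}{443821} = \frac{90832}{63403}$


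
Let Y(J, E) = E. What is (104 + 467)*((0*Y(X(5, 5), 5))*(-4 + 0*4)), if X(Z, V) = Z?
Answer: 0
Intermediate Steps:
(104 + 467)*((0*Y(X(5, 5), 5))*(-4 + 0*4)) = (104 + 467)*((0*5)*(-4 + 0*4)) = 571*(0*(-4 + 0)) = 571*(0*(-4)) = 571*0 = 0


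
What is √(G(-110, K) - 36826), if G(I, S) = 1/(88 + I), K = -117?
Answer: I*√17823806/22 ≈ 191.9*I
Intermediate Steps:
√(G(-110, K) - 36826) = √(1/(88 - 110) - 36826) = √(1/(-22) - 36826) = √(-1/22 - 36826) = √(-810173/22) = I*√17823806/22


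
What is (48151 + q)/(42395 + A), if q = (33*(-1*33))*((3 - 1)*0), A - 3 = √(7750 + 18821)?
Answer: 120088594/105739049 - 48151*√26571/1797563833 ≈ 1.1313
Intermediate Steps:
A = 3 + √26571 (A = 3 + √(7750 + 18821) = 3 + √26571 ≈ 166.01)
q = 0 (q = (33*(-33))*(2*0) = -1089*0 = 0)
(48151 + q)/(42395 + A) = (48151 + 0)/(42395 + (3 + √26571)) = 48151/(42398 + √26571)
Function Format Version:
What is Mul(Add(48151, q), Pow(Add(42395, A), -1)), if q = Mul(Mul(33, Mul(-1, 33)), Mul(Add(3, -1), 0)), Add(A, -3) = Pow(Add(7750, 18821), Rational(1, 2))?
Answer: Add(Rational(120088594, 105739049), Mul(Rational(-48151, 1797563833), Pow(26571, Rational(1, 2)))) ≈ 1.1313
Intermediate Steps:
A = Add(3, Pow(26571, Rational(1, 2))) (A = Add(3, Pow(Add(7750, 18821), Rational(1, 2))) = Add(3, Pow(26571, Rational(1, 2))) ≈ 166.01)
q = 0 (q = Mul(Mul(33, -33), Mul(2, 0)) = Mul(-1089, 0) = 0)
Mul(Add(48151, q), Pow(Add(42395, A), -1)) = Mul(Add(48151, 0), Pow(Add(42395, Add(3, Pow(26571, Rational(1, 2)))), -1)) = Mul(48151, Pow(Add(42398, Pow(26571, Rational(1, 2))), -1))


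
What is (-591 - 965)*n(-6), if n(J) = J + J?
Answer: 18672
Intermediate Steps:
n(J) = 2*J
(-591 - 965)*n(-6) = (-591 - 965)*(2*(-6)) = -1556*(-12) = 18672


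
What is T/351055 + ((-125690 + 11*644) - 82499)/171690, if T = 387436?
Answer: -272001929/4018175530 ≈ -0.067693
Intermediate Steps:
T/351055 + ((-125690 + 11*644) - 82499)/171690 = 387436/351055 + ((-125690 + 11*644) - 82499)/171690 = 387436*(1/351055) + ((-125690 + 7084) - 82499)*(1/171690) = 387436/351055 + (-118606 - 82499)*(1/171690) = 387436/351055 - 201105*1/171690 = 387436/351055 - 13407/11446 = -272001929/4018175530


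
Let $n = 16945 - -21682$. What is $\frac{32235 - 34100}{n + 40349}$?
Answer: $- \frac{1865}{78976} \approx -0.023615$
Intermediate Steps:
$n = 38627$ ($n = 16945 + 21682 = 38627$)
$\frac{32235 - 34100}{n + 40349} = \frac{32235 - 34100}{38627 + 40349} = - \frac{1865}{78976}$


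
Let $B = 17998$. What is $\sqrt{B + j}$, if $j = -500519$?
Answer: $i \sqrt{482521} \approx 694.64 i$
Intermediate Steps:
$\sqrt{B + j} = \sqrt{17998 - 500519} = \sqrt{-482521} = i \sqrt{482521}$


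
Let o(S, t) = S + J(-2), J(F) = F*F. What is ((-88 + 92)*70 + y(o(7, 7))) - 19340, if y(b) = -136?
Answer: -19196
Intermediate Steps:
J(F) = F²
o(S, t) = 4 + S (o(S, t) = S + (-2)² = S + 4 = 4 + S)
((-88 + 92)*70 + y(o(7, 7))) - 19340 = ((-88 + 92)*70 - 136) - 19340 = (4*70 - 136) - 19340 = (280 - 136) - 19340 = 144 - 19340 = -19196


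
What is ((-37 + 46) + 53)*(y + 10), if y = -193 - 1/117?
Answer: -1327544/117 ≈ -11347.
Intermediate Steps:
y = -22582/117 (y = -193 - 1*1/117 = -193 - 1/117 = -22582/117 ≈ -193.01)
((-37 + 46) + 53)*(y + 10) = ((-37 + 46) + 53)*(-22582/117 + 10) = (9 + 53)*(-21412/117) = 62*(-21412/117) = -1327544/117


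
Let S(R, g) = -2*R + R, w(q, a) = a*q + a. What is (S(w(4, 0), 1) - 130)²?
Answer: 16900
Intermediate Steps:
w(q, a) = a + a*q
S(R, g) = -R
(S(w(4, 0), 1) - 130)² = (-0*(1 + 4) - 130)² = (-0*5 - 130)² = (-1*0 - 130)² = (0 - 130)² = (-130)² = 16900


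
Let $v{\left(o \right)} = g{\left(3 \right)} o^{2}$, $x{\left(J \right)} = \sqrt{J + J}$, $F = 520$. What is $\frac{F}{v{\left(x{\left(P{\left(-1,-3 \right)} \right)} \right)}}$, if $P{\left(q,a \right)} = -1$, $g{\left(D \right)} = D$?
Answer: $- \frac{260}{3} \approx -86.667$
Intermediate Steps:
$x{\left(J \right)} = \sqrt{2} \sqrt{J}$ ($x{\left(J \right)} = \sqrt{2 J} = \sqrt{2} \sqrt{J}$)
$v{\left(o \right)} = 3 o^{2}$
$\frac{F}{v{\left(x{\left(P{\left(-1,-3 \right)} \right)} \right)}} = \frac{520}{3 \left(\sqrt{2} \sqrt{-1}\right)^{2}} = \frac{520}{3 \left(\sqrt{2} i\right)^{2}} = \frac{520}{3 \left(i \sqrt{2}\right)^{2}} = \frac{520}{3 \left(-2\right)} = \frac{520}{-6} = 520 \left(- \frac{1}{6}\right) = - \frac{260}{3}$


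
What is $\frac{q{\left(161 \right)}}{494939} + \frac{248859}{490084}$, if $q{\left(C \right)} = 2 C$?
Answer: $\frac{123327831649}{242561684876} \approx 0.50844$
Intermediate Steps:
$\frac{q{\left(161 \right)}}{494939} + \frac{248859}{490084} = \frac{2 \cdot 161}{494939} + \frac{248859}{490084} = 322 \cdot \frac{1}{494939} + 248859 \cdot \frac{1}{490084} = \frac{322}{494939} + \frac{248859}{490084} = \frac{123327831649}{242561684876}$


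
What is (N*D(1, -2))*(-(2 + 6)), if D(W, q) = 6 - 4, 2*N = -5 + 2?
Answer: 24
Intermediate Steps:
N = -3/2 (N = (-5 + 2)/2 = (½)*(-3) = -3/2 ≈ -1.5000)
D(W, q) = 2
(N*D(1, -2))*(-(2 + 6)) = (-3/2*2)*(-(2 + 6)) = -(-3)*8 = -3*(-8) = 24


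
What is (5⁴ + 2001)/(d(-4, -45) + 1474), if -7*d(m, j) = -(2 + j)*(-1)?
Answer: 1414/797 ≈ 1.7742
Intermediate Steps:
d(m, j) = -2/7 - j/7 (d(m, j) = -(-1)*(2 + j)*(-1)/7 = -(-1)*(-2 - j)/7 = -(2 + j)/7 = -2/7 - j/7)
(5⁴ + 2001)/(d(-4, -45) + 1474) = (5⁴ + 2001)/((-2/7 - ⅐*(-45)) + 1474) = (625 + 2001)/((-2/7 + 45/7) + 1474) = 2626/(43/7 + 1474) = 2626/(10361/7) = 2626*(7/10361) = 1414/797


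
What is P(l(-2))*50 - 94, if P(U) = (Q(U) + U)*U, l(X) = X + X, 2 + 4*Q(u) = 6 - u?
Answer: 306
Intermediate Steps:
Q(u) = 1 - u/4 (Q(u) = -½ + (6 - u)/4 = -½ + (3/2 - u/4) = 1 - u/4)
l(X) = 2*X
P(U) = U*(1 + 3*U/4) (P(U) = ((1 - U/4) + U)*U = (1 + 3*U/4)*U = U*(1 + 3*U/4))
P(l(-2))*50 - 94 = ((2*(-2))*(4 + 3*(2*(-2)))/4)*50 - 94 = ((¼)*(-4)*(4 + 3*(-4)))*50 - 94 = ((¼)*(-4)*(4 - 12))*50 - 94 = ((¼)*(-4)*(-8))*50 - 94 = 8*50 - 94 = 400 - 94 = 306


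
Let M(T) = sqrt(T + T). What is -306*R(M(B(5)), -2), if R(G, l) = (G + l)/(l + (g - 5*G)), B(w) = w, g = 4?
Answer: 2346/41 - 408*sqrt(10)/41 ≈ 25.751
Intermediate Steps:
M(T) = sqrt(2)*sqrt(T) (M(T) = sqrt(2*T) = sqrt(2)*sqrt(T))
R(G, l) = (G + l)/(4 + l - 5*G) (R(G, l) = (G + l)/(l + (4 - 5*G)) = (G + l)/(4 + l - 5*G))
-306*R(M(B(5)), -2) = -306*(sqrt(2)*sqrt(5) - 2)/(4 - 2 - 5*sqrt(2)*sqrt(5)) = -306*(sqrt(10) - 2)/(4 - 2 - 5*sqrt(10)) = -306*(-2 + sqrt(10))/(2 - 5*sqrt(10))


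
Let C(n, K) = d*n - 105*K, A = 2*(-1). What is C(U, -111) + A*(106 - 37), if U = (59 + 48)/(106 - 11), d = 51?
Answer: 1099572/95 ≈ 11574.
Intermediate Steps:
A = -2
U = 107/95 ≈ 1.1263
C(n, K) = -105*K + 51*n (C(n, K) = 51*n - 105*K = -105*K + 51*n)
C(U, -111) + A*(106 - 37) = (-105*(-111) + 51*(107/95)) - 2*(106 - 37) = (11655 + 5457/95) - 2*69 = 1112682/95 - 138 = 1099572/95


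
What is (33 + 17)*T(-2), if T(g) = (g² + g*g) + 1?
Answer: 450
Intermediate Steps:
T(g) = 1 + 2*g² (T(g) = (g² + g²) + 1 = 2*g² + 1 = 1 + 2*g²)
(33 + 17)*T(-2) = (33 + 17)*(1 + 2*(-2)²) = 50*(1 + 2*4) = 50*(1 + 8) = 50*9 = 450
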